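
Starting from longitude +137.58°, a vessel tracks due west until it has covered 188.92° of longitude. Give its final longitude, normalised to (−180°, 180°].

Start at +137.58°; shift −188.92° → -51.34°.
-51.34° already lies in (−180°, 180°].

-51.34°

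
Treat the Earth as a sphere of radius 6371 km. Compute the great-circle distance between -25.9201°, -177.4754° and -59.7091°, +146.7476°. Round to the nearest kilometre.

4648 km

Δλ = 146.7476 − -177.4754 = 324.2230°; wrapped into (−180°, 180°]: -35.7770°.
Δφ = -59.7091 − -25.9201 = -33.7890°.
a = sin²(Δφ/2) + cos φ₁ · cos φ₂ · sin²(Δλ/2) = 0.127257.
c = 2·atan2(√a, √(1−a)) = 0.72953 rad → d = 6371·c ≈ 4647.85 km.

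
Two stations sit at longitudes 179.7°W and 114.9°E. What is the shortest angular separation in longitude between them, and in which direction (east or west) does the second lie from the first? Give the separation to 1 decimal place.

65.4° west

Raw difference: 114.9 − -179.7 = 294.6°.
Normalise into (−180°, 180°]: 294.6° − 360° = -65.4°.
Negative ⇒ the second point lies to the west; separation 65.4°.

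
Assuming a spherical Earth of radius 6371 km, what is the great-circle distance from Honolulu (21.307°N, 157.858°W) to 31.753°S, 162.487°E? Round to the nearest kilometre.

Δλ = 162.487 − -157.858 = 320.345°; wrapped into (−180°, 180°]: -39.655°.
Δφ = -31.753 − 21.307 = -53.060°.
a = sin²(Δφ/2) + cos φ₁ · cos φ₂ · sin²(Δλ/2) = 0.290653.
c = 2·atan2(√a, √(1−a)) = 1.13879 rad → d = 6371·c ≈ 7255.23 km.

7255 km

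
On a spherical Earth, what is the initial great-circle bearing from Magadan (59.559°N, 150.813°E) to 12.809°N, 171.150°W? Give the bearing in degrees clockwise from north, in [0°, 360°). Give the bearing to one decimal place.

Δλ = -171.150 − 150.813 = -321.963°; wrapped into (−180°, 180°]: 38.037°.
θ = atan2( sin Δλ · cos φ₂ , cos φ₁ · sin φ₂ − sin φ₁ · cos φ₂ · cos Δλ )
  = atan2(0.60084, -0.54982) = 132.461° → normalised to [0°, 360°): 132.461°.

132.5°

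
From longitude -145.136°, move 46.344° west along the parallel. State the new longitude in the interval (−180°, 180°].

+168.520°

Start at -145.136°; shift −46.344° → -191.480°.
-191.480° lies outside (−180°, 180°]; add 360° → +168.520°.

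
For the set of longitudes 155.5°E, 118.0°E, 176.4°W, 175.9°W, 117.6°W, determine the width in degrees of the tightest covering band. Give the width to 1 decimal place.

124.4°

Sort the longitudes: -176.4°, -175.9°, -117.6°, +118.0°, +155.5°.
Eastward gaps between consecutive values (wrapping around): 0.5°, 58.3°, 235.6°, 37.5°, 28.1°.
Largest gap = 235.6° ⇒ minimal covering band is its complement: 360° − 235.6° = 124.4°.
Band runs from +118.0° eastward to -117.6°, crossing the antimeridian.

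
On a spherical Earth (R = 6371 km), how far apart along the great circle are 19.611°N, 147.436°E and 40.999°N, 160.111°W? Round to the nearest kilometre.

Δλ = -160.111 − 147.436 = -307.547°; wrapped into (−180°, 180°]: 52.453°.
Δφ = 40.999 − 19.611 = 21.388°.
a = sin²(Δφ/2) + cos φ₁ · cos φ₂ · sin²(Δλ/2) = 0.173277.
c = 2·atan2(√a, √(1−a)) = 0.85867 rad → d = 6371·c ≈ 5470.57 km.

5471 km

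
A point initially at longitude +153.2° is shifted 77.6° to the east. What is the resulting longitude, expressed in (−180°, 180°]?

-129.2°

Start at +153.2°; shift +77.6° → +230.8°.
+230.8° lies outside (−180°, 180°]; subtract 360° → -129.2°.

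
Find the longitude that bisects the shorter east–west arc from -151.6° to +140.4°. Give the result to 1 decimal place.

+174.4°

Signed shortest Δλ from -151.6° to +140.4° is -68.0°.
Midpoint longitude = -151.6° + (-68.0°)/2 = -151.6° − 34.0° = -185.6°.
Normalise into (−180°, 180°]: +174.4°.
(The naïve average (-151.6 + +140.4)/2 = -5.6° is on the wrong side of the globe.)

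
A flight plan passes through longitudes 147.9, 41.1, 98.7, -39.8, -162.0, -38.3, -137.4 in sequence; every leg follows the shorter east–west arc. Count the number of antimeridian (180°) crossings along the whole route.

Leg 1: +147.9° → +41.1°, shortest Δλ = -106.8° (west) — does not cross 180°.
Leg 2: +41.1° → +98.7°, shortest Δλ = 57.6° (east) — does not cross 180°.
Leg 3: +98.7° → -39.8°, shortest Δλ = -138.5° (west) — does not cross 180°.
Leg 4: -39.8° → -162.0°, shortest Δλ = -122.2° (west) — does not cross 180°.
Leg 5: -162.0° → -38.3°, shortest Δλ = 123.7° (east) — does not cross 180°.
Leg 6: -38.3° → -137.4°, shortest Δλ = -99.1° (west) — does not cross 180°.
Total crossings: 0.

0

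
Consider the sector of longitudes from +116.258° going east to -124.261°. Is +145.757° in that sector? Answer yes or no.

Yes

Band width going east from +116.258° to -124.261°: ((-124.261 − 116.258) mod 360) = 119.481°.
Offset of +145.757° east of the west edge: ((145.757 − 116.258) mod 360) = 29.499°.
29.499° ≤ 119.481° ⇒ inside.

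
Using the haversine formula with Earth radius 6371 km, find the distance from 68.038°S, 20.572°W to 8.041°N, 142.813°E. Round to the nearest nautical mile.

Δλ = 142.813 − -20.572 = 163.385°.
Δφ = 8.041 − -68.038 = 76.079°.
a = sin²(Δφ/2) + cos φ₁ · cos φ₂ · sin²(Δλ/2) = 0.742292.
c = 2·atan2(√a, √(1−a)) = 2.07668 rad → d = 6371·c ≈ 13230.55 km ≈ 7143.93 nmi.

7144 nmi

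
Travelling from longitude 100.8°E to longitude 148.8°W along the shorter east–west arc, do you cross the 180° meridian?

Naïve |-148.8 − 100.8| = 249.6° > 180°, so the shorter arc goes the other way round — across 180°.
Signed shortest Δλ = ((-148.8 − 100.8 + 180) mod 360) − 180 = 110.4°.
Going east by 110.4° from +100.8° passes through 180° before reaching -148.8°.

Yes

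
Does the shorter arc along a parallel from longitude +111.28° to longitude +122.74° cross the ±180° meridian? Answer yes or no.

No

Signed shortest Δλ = ((122.74 − 111.28 + 180) mod 360) − 180 = 11.46°.
Going east by 11.46° from +111.28° reaches +122.74° without touching 180°.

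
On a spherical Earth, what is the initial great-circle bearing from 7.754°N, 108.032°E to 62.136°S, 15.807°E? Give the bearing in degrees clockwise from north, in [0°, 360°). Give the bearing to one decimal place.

Δλ = 15.807 − 108.032 = -92.225°.
θ = atan2( sin Δλ · cos φ₂ , cos φ₁ · sin φ₂ − sin φ₁ · cos φ₂ · cos Δλ )
  = atan2(-0.46702, -0.87353) = -151.869° → normalised to [0°, 360°): 208.131°.

208.1°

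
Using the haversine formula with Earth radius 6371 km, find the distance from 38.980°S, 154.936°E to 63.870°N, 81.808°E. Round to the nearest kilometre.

13092 km

Δλ = 81.808 − 154.936 = -73.128°.
Δφ = 63.870 − -38.980 = 102.850°.
a = sin²(Δφ/2) + cos φ₁ · cos φ₂ · sin²(Δλ/2) = 0.732697.
c = 2·atan2(√a, √(1−a)) = 2.05488 rad → d = 6371·c ≈ 13091.62 km.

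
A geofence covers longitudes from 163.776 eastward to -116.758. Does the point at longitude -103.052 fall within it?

No

Band width going east from +163.776° to -116.758°: ((-116.758 − 163.776) mod 360) = 79.466°.
Offset of -103.052° east of the west edge: ((-103.052 − 163.776) mod 360) = 93.172°.
93.172° > 79.466° ⇒ outside.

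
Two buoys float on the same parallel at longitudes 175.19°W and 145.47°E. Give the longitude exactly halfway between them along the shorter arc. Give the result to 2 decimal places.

165.14°E

Signed shortest Δλ from -175.19° to +145.47° is -39.34°.
Midpoint longitude = -175.19° + (-39.34°)/2 = -175.19° − 19.67° = -194.86°.
Normalise into (−180°, 180°]: +165.14°.
(The naïve average (-175.19 + +145.47)/2 = -14.86° is on the wrong side of the globe.)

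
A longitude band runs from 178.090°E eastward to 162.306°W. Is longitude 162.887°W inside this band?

Yes

Band width going east from +178.090° to -162.306°: ((-162.306 − 178.090) mod 360) = 19.604°.
Offset of -162.887° east of the west edge: ((-162.887 − 178.090) mod 360) = 19.023°.
19.023° ≤ 19.604° ⇒ inside.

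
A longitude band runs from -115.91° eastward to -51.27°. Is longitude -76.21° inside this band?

Band width going east from -115.91° to -51.27°: ((-51.27 − -115.91) mod 360) = 64.64°.
Offset of -76.21° east of the west edge: ((-76.21 − -115.91) mod 360) = 39.70°.
39.70° ≤ 64.64° ⇒ inside.

Yes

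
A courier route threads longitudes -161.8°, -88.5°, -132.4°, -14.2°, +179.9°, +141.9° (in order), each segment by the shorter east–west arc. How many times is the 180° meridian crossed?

Leg 1: -161.8° → -88.5°, shortest Δλ = 73.3° (east) — does not cross 180°.
Leg 2: -88.5° → -132.4°, shortest Δλ = -43.9° (west) — does not cross 180°.
Leg 3: -132.4° → -14.2°, shortest Δλ = 118.2° (east) — does not cross 180°.
Leg 4: -14.2° → +179.9°, shortest Δλ = -165.9° (west) — crosses 180°.
Leg 5: +179.9° → +141.9°, shortest Δλ = -38.0° (west) — does not cross 180°.
Total crossings: 1.

1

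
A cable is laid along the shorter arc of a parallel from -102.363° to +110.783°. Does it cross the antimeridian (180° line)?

Yes

Naïve |110.783 − -102.363| = 213.146° > 180°, so the shorter arc goes the other way round — across 180°.
Signed shortest Δλ = ((110.783 − -102.363 + 180) mod 360) − 180 = -146.854°.
Going west by 146.854° from -102.363° passes through 180° before reaching +110.783°.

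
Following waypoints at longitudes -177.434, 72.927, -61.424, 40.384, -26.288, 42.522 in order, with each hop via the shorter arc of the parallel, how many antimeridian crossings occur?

Leg 1: -177.434° → +72.927°, shortest Δλ = -109.639° (west) — crosses 180°.
Leg 2: +72.927° → -61.424°, shortest Δλ = -134.351° (west) — does not cross 180°.
Leg 3: -61.424° → +40.384°, shortest Δλ = 101.808° (east) — does not cross 180°.
Leg 4: +40.384° → -26.288°, shortest Δλ = -66.672° (west) — does not cross 180°.
Leg 5: -26.288° → +42.522°, shortest Δλ = 68.81° (east) — does not cross 180°.
Total crossings: 1.

1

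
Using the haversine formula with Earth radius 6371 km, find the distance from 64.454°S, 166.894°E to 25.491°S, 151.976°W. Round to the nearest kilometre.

5231 km

Δλ = -151.976 − 166.894 = -318.870°; wrapped into (−180°, 180°]: 41.130°.
Δφ = -25.491 − -64.454 = 38.963°.
a = sin²(Δφ/2) + cos φ₁ · cos φ₂ · sin²(Δλ/2) = 0.159254.
c = 2·atan2(√a, √(1−a)) = 0.82100 rad → d = 6371·c ≈ 5230.58 km.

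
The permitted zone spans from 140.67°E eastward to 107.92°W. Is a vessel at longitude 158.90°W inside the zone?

Yes

Band width going east from +140.67° to -107.92°: ((-107.92 − 140.67) mod 360) = 111.41°.
Offset of -158.90° east of the west edge: ((-158.90 − 140.67) mod 360) = 60.43°.
60.43° ≤ 111.41° ⇒ inside.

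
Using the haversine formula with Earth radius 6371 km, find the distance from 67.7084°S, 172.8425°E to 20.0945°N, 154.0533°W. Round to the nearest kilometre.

Δλ = -154.0533 − 172.8425 = -326.8958°; wrapped into (−180°, 180°]: 33.1042°.
Δφ = 20.0945 − -67.7084 = 87.8029°.
a = sin²(Δφ/2) + cos φ₁ · cos φ₂ · sin²(Δλ/2) = 0.509743.
c = 2·atan2(√a, √(1−a)) = 1.59028 rad → d = 6371·c ≈ 10131.70 km.

10132 km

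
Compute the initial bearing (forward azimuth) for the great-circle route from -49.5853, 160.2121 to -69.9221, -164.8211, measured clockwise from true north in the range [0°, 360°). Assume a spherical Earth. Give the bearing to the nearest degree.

154°

Δλ = -164.8211 − 160.2121 = -325.0332°; wrapped into (−180°, 180°]: 34.9668°.
θ = atan2( sin Δλ · cos φ₂ , cos φ₁ · sin φ₂ − sin φ₁ · cos φ₂ · cos Δλ )
  = atan2(0.19674, -0.39472) = 153.507° → normalised to [0°, 360°): 153.507°.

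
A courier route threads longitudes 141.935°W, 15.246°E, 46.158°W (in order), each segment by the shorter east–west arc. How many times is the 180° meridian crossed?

Leg 1: -141.935° → +15.246°, shortest Δλ = 157.181° (east) — does not cross 180°.
Leg 2: +15.246° → -46.158°, shortest Δλ = -61.404° (west) — does not cross 180°.
Total crossings: 0.

0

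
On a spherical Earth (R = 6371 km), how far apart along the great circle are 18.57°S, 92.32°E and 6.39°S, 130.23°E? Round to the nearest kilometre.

4321 km

Δλ = 130.23 − 92.32 = 37.91°.
Δφ = -6.39 − -18.57 = 12.18°.
a = sin²(Δφ/2) + cos φ₁ · cos φ₂ · sin²(Δλ/2) = 0.110652.
c = 2·atan2(√a, √(1−a)) = 0.67821 rad → d = 6371·c ≈ 4320.89 km.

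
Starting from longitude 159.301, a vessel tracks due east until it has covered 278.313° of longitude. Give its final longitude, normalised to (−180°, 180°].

+77.614°

Start at +159.301°; shift +278.313° → +437.614°.
+437.614° lies outside (−180°, 180°]; subtract 360° → +77.614°.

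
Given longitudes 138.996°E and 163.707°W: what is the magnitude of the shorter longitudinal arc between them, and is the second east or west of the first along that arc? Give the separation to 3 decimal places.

Raw difference: -163.707 − 138.996 = -302.703°.
Normalise into (−180°, 180°]: -302.703° + 360° = 57.297°.
Positive ⇒ the second point lies to the east; separation 57.297°.

57.297° east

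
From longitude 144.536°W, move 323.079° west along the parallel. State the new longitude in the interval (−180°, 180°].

107.615°W

Start at -144.536°; shift −323.079° → -467.615°.
-467.615° lies outside (−180°, 180°]; add 360° → -107.615°.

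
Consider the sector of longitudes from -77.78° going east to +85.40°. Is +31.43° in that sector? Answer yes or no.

Band width going east from -77.78° to +85.40°: ((85.40 − -77.78) mod 360) = 163.18°.
Offset of +31.43° east of the west edge: ((31.43 − -77.78) mod 360) = 109.21°.
109.21° ≤ 163.18° ⇒ inside.

Yes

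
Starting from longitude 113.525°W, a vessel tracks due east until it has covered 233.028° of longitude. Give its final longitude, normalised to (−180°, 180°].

119.503°E

Start at -113.525°; shift +233.028° → +119.503°.
+119.503° already lies in (−180°, 180°].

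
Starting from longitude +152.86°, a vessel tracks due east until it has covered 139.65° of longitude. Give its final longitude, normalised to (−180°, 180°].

Start at +152.86°; shift +139.65° → +292.51°.
+292.51° lies outside (−180°, 180°]; subtract 360° → -67.49°.

-67.49°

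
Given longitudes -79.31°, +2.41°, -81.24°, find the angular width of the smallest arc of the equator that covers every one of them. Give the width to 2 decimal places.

83.65°

Sort the longitudes: -81.24°, -79.31°, +2.41°.
Eastward gaps between consecutive values (wrapping around): 1.93°, 81.72°, 276.35°.
Largest gap = 276.35° ⇒ minimal covering band is its complement: 360° − 276.35° = 83.65°.
Band runs from -81.24° eastward to +2.41°.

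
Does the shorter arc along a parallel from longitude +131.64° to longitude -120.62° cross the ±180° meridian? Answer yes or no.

Yes

Naïve |-120.62 − 131.64| = 252.26° > 180°, so the shorter arc goes the other way round — across 180°.
Signed shortest Δλ = ((-120.62 − 131.64 + 180) mod 360) − 180 = 107.74°.
Going east by 107.74° from +131.64° passes through 180° before reaching -120.62°.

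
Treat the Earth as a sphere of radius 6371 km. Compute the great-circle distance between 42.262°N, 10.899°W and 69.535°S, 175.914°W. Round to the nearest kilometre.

Δλ = -175.914 − -10.899 = -165.015°.
Δφ = -69.535 − 42.262 = -111.797°.
a = sin²(Δφ/2) + cos φ₁ · cos φ₂ · sin²(Δλ/2) = 0.940017.
c = 2·atan2(√a, √(1−a)) = 2.64673 rad → d = 6371·c ≈ 16862.32 km.

16862 km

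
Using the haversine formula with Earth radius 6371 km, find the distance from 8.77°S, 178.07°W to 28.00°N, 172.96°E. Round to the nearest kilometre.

Δλ = 172.96 − -178.07 = 351.03°; wrapped into (−180°, 180°]: -8.97°.
Δφ = 28.00 − -8.77 = 36.77°.
a = sin²(Δφ/2) + cos φ₁ · cos φ₂ · sin²(Δλ/2) = 0.104814.
c = 2·atan2(√a, √(1−a)) = 0.65938 rad → d = 6371·c ≈ 4200.90 km.

4201 km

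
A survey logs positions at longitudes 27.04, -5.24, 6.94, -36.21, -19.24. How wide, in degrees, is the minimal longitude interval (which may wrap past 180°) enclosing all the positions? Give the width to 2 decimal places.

63.25°

Sort the longitudes: -36.21°, -19.24°, -5.24°, +6.94°, +27.04°.
Eastward gaps between consecutive values (wrapping around): 16.97°, 14.00°, 12.18°, 20.10°, 296.75°.
Largest gap = 296.75° ⇒ minimal covering band is its complement: 360° − 296.75° = 63.25°.
Band runs from -36.21° eastward to +27.04°.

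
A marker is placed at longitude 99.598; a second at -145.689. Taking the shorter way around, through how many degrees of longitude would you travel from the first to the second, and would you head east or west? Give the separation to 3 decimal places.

114.713° east

Raw difference: -145.689 − 99.598 = -245.287°.
Normalise into (−180°, 180°]: -245.287° + 360° = 114.713°.
Positive ⇒ the second point lies to the east; separation 114.713°.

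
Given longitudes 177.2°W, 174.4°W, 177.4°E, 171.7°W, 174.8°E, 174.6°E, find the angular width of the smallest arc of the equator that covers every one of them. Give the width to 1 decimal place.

13.7°

Sort the longitudes: -177.2°, -174.4°, -171.7°, +174.6°, +174.8°, +177.4°.
Eastward gaps between consecutive values (wrapping around): 2.8°, 2.7°, 346.3°, 0.2°, 2.6°, 5.4°.
Largest gap = 346.3° ⇒ minimal covering band is its complement: 360° − 346.3° = 13.7°.
Band runs from +174.6° eastward to -171.7°, crossing the antimeridian.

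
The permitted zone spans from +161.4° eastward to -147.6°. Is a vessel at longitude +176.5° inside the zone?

Band width going east from +161.4° to -147.6°: ((-147.6 − 161.4) mod 360) = 51.0°.
Offset of +176.5° east of the west edge: ((176.5 − 161.4) mod 360) = 15.1°.
15.1° ≤ 51.0° ⇒ inside.

Yes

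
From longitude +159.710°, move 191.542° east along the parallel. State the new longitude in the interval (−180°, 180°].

Start at +159.710°; shift +191.542° → +351.252°.
+351.252° lies outside (−180°, 180°]; subtract 360° → -8.748°.

-8.748°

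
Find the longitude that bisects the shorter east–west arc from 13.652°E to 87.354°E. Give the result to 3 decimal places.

50.503°E

Signed shortest Δλ from +13.652° to +87.354° is +73.702°.
Midpoint longitude = +13.652° + (+73.702°)/2 = +13.652° + 36.851° = +50.503°.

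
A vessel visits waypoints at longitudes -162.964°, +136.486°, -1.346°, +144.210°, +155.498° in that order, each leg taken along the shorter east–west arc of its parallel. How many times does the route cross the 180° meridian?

Leg 1: -162.964° → +136.486°, shortest Δλ = -60.55° (west) — crosses 180°.
Leg 2: +136.486° → -1.346°, shortest Δλ = -137.832° (west) — does not cross 180°.
Leg 3: -1.346° → +144.210°, shortest Δλ = 145.556° (east) — does not cross 180°.
Leg 4: +144.210° → +155.498°, shortest Δλ = 11.288° (east) — does not cross 180°.
Total crossings: 1.

1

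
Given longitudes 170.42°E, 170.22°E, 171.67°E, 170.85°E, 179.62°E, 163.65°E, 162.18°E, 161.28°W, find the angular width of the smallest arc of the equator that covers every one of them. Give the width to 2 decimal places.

Sort the longitudes: -161.28°, +162.18°, +163.65°, +170.22°, +170.42°, +170.85°, +171.67°, +179.62°.
Eastward gaps between consecutive values (wrapping around): 323.46°, 1.47°, 6.57°, 0.20°, 0.43°, 0.82°, 7.95°, 19.10°.
Largest gap = 323.46° ⇒ minimal covering band is its complement: 360° − 323.46° = 36.54°.
Band runs from +162.18° eastward to -161.28°, crossing the antimeridian.

36.54°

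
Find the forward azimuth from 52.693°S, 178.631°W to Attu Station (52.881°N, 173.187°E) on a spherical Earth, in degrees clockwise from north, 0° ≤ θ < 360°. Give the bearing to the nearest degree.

Δλ = 173.187 − -178.631 = 351.818°; wrapped into (−180°, 180°]: -8.182°.
θ = atan2( sin Δλ · cos φ₂ , cos φ₁ · sin φ₂ − sin φ₁ · cos φ₂ · cos Δλ )
  = atan2(-0.08588, 0.95840) = -5.121° → normalised to [0°, 360°): 354.879°.

355°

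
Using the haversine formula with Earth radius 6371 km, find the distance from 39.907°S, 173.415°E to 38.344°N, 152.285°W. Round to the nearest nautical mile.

Δλ = -152.285 − 173.415 = -325.700°; wrapped into (−180°, 180°]: 34.300°.
Δφ = 38.344 − -39.907 = 78.251°.
a = sin²(Δφ/2) + cos φ₁ · cos φ₂ · sin²(Δλ/2) = 0.450500.
c = 2·atan2(√a, √(1−a)) = 1.47163 rad → d = 6371·c ≈ 9375.77 km ≈ 5062.51 nmi.

5063 nmi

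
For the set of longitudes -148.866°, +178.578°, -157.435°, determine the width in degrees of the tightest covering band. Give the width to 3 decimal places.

Sort the longitudes: -157.435°, -148.866°, +178.578°.
Eastward gaps between consecutive values (wrapping around): 8.569°, 327.444°, 23.987°.
Largest gap = 327.444° ⇒ minimal covering band is its complement: 360° − 327.444° = 32.556°.
Band runs from +178.578° eastward to -148.866°, crossing the antimeridian.

32.556°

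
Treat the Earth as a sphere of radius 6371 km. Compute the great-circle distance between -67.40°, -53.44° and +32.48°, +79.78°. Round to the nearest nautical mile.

Δλ = 79.78 − -53.44 = 133.22°.
Δφ = 32.48 − -67.40 = 99.88°.
a = sin²(Δφ/2) + cos φ₁ · cos φ₂ · sin²(Δλ/2) = 0.858885.
c = 2·atan2(√a, √(1−a)) = 2.37139 rad → d = 6371·c ≈ 15108.13 km ≈ 8157.74 nmi.

8158 nmi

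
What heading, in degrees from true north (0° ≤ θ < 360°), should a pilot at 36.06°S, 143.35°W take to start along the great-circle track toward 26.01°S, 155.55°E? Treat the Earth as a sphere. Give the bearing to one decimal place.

262.8°

Δλ = 155.55 − -143.35 = 298.90°; wrapped into (−180°, 180°]: -61.10°.
θ = atan2( sin Δλ · cos φ₂ , cos φ₁ · sin φ₂ − sin φ₁ · cos φ₂ · cos Δλ )
  = atan2(-0.78680, -0.09884) = -97.160° → normalised to [0°, 360°): 262.840°.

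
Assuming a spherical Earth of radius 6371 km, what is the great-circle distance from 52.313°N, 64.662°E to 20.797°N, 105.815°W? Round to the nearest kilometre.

11833 km

Δλ = -105.815 − 64.662 = -170.477°.
Δφ = 20.797 − 52.313 = -31.516°.
a = sin²(Δφ/2) + cos φ₁ · cos φ₂ · sin²(Δλ/2) = 0.641330.
c = 2·atan2(√a, √(1−a)) = 1.85736 rad → d = 6371·c ≈ 11833.25 km.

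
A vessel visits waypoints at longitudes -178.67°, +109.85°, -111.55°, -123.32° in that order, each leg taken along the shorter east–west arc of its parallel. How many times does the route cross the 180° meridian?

Leg 1: -178.67° → +109.85°, shortest Δλ = -71.48° (west) — crosses 180°.
Leg 2: +109.85° → -111.55°, shortest Δλ = 138.6° (east) — crosses 180°.
Leg 3: -111.55° → -123.32°, shortest Δλ = -11.77° (west) — does not cross 180°.
Total crossings: 2.

2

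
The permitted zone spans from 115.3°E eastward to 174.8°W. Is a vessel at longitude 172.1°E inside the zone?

Yes

Band width going east from +115.3° to -174.8°: ((-174.8 − 115.3) mod 360) = 69.9°.
Offset of +172.1° east of the west edge: ((172.1 − 115.3) mod 360) = 56.8°.
56.8° ≤ 69.9° ⇒ inside.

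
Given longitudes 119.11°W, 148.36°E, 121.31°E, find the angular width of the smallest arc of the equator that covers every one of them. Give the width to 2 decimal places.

Sort the longitudes: -119.11°, +121.31°, +148.36°.
Eastward gaps between consecutive values (wrapping around): 240.42°, 27.05°, 92.53°.
Largest gap = 240.42° ⇒ minimal covering band is its complement: 360° − 240.42° = 119.58°.
Band runs from +121.31° eastward to -119.11°, crossing the antimeridian.

119.58°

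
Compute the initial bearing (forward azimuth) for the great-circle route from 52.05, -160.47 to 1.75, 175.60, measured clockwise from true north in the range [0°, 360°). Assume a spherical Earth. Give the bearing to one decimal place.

Δλ = 175.60 − -160.47 = 336.07°; wrapped into (−180°, 180°]: -23.93°.
θ = atan2( sin Δλ · cos φ₂ , cos φ₁ · sin φ₂ − sin φ₁ · cos φ₂ · cos Δλ )
  = atan2(-0.40543, -0.70165) = -149.980° → normalised to [0°, 360°): 210.020°.

210.0°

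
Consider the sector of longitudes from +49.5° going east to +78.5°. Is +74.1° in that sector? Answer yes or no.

Band width going east from +49.5° to +78.5°: ((78.5 − 49.5) mod 360) = 29.0°.
Offset of +74.1° east of the west edge: ((74.1 − 49.5) mod 360) = 24.6°.
24.6° ≤ 29.0° ⇒ inside.

Yes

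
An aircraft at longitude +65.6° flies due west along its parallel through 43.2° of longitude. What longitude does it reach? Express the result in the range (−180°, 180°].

+22.4°

Start at +65.6°; shift −43.2° → +22.4°.
+22.4° already lies in (−180°, 180°].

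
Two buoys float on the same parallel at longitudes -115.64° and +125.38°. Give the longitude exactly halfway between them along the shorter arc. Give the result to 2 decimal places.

Signed shortest Δλ from -115.64° to +125.38° is -118.98°.
Midpoint longitude = -115.64° + (-118.98°)/2 = -115.64° − 59.49° = -175.13°.
(The naïve average (-115.64 + +125.38)/2 = 4.87° is on the wrong side of the globe.)

-175.13°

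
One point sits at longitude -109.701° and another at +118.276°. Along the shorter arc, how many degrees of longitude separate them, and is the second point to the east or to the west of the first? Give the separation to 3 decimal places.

132.023° west

Raw difference: 118.276 − -109.701 = 227.977°.
Normalise into (−180°, 180°]: 227.977° − 360° = -132.023°.
Negative ⇒ the second point lies to the west; separation 132.023°.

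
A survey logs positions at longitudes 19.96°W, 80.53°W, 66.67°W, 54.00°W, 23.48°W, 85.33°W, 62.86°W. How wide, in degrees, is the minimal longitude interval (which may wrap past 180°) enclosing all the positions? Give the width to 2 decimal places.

Sort the longitudes: -85.33°, -80.53°, -66.67°, -62.86°, -54.00°, -23.48°, -19.96°.
Eastward gaps between consecutive values (wrapping around): 4.80°, 13.86°, 3.81°, 8.86°, 30.52°, 3.52°, 294.63°.
Largest gap = 294.63° ⇒ minimal covering band is its complement: 360° − 294.63° = 65.37°.
Band runs from -85.33° eastward to -19.96°.

65.37°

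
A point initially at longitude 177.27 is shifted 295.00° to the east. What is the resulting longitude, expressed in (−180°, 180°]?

Start at +177.27°; shift +295.00° → +472.27°.
+472.27° lies outside (−180°, 180°]; subtract 360° → +112.27°.

+112.27°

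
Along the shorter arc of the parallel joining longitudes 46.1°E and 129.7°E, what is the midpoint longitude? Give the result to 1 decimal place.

Signed shortest Δλ from +46.1° to +129.7° is +83.6°.
Midpoint longitude = +46.1° + (+83.6°)/2 = +46.1° + 41.8° = +87.9°.

87.9°E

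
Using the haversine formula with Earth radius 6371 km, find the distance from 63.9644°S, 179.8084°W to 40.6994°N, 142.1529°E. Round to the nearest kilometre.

12109 km

Δλ = 142.1529 − -179.8084 = 321.9613°; wrapped into (−180°, 180°]: -38.0387°.
Δφ = 40.6994 − -63.9644 = 104.6638°.
a = sin²(Δφ/2) + cos φ₁ · cos φ₂ · sin²(Δλ/2) = 0.661914.
c = 2·atan2(√a, √(1−a)) = 1.90057 rad → d = 6371·c ≈ 12108.53 km.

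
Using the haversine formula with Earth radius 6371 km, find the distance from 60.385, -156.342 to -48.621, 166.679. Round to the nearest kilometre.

12569 km

Δλ = 166.679 − -156.342 = 323.021°; wrapped into (−180°, 180°]: -36.979°.
Δφ = -48.621 − 60.385 = -109.006°.
a = sin²(Δφ/2) + cos φ₁ · cos φ₂ · sin²(Δλ/2) = 0.695687.
c = 2·atan2(√a, √(1−a)) = 1.97292 rad → d = 6371·c ≈ 12569.47 km.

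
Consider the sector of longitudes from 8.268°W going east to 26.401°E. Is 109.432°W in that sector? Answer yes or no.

No

Band width going east from -8.268° to +26.401°: ((26.401 − -8.268) mod 360) = 34.669°.
Offset of -109.432° east of the west edge: ((-109.432 − -8.268) mod 360) = 258.836°.
258.836° > 34.669° ⇒ outside.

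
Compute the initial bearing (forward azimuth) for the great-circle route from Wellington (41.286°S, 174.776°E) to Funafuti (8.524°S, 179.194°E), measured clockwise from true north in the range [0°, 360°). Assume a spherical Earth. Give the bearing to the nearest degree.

Δλ = 179.194 − 174.776 = 4.418°.
θ = atan2( sin Δλ · cos φ₂ , cos φ₁ · sin φ₂ − sin φ₁ · cos φ₂ · cos Δλ )
  = atan2(0.07618, 0.53921) = 8.042° → normalised to [0°, 360°): 8.042°.

8°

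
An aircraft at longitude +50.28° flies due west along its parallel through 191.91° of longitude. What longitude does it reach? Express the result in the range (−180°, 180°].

-141.63°

Start at +50.28°; shift −191.91° → -141.63°.
-141.63° already lies in (−180°, 180°].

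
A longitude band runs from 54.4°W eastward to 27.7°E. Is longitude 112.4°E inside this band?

No

Band width going east from -54.4° to +27.7°: ((27.7 − -54.4) mod 360) = 82.1°.
Offset of +112.4° east of the west edge: ((112.4 − -54.4) mod 360) = 166.8°.
166.8° > 82.1° ⇒ outside.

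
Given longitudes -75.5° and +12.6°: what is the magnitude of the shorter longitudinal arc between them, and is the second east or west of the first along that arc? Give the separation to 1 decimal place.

Raw difference: 12.6 − -75.5 = 88.1°.
Normalise into (−180°, 180°]: 88.1° stays 88.1°.
Positive ⇒ the second point lies to the east; separation 88.1°.

88.1° east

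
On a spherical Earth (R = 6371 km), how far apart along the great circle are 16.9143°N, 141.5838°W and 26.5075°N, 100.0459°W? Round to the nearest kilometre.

4401 km

Δλ = -100.0459 − -141.5838 = 41.5379°.
Δφ = 26.5075 − 16.9143 = 9.5932°.
a = sin²(Δφ/2) + cos φ₁ · cos φ₂ · sin²(Δλ/2) = 0.114647.
c = 2·atan2(√a, √(1−a)) = 0.69085 rad → d = 6371·c ≈ 4401.40 km.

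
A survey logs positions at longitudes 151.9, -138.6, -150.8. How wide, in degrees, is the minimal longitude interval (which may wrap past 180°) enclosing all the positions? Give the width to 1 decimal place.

Sort the longitudes: -150.8°, -138.6°, +151.9°.
Eastward gaps between consecutive values (wrapping around): 12.2°, 290.5°, 57.3°.
Largest gap = 290.5° ⇒ minimal covering band is its complement: 360° − 290.5° = 69.5°.
Band runs from +151.9° eastward to -138.6°, crossing the antimeridian.

69.5°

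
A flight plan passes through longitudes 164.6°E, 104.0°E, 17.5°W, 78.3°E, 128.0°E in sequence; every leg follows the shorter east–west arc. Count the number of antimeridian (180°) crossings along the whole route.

Leg 1: +164.6° → +104.0°, shortest Δλ = -60.6° (west) — does not cross 180°.
Leg 2: +104.0° → -17.5°, shortest Δλ = -121.5° (west) — does not cross 180°.
Leg 3: -17.5° → +78.3°, shortest Δλ = 95.8° (east) — does not cross 180°.
Leg 4: +78.3° → +128.0°, shortest Δλ = 49.7° (east) — does not cross 180°.
Total crossings: 0.

0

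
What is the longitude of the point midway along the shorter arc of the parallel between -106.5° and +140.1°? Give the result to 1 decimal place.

Signed shortest Δλ from -106.5° to +140.1° is -113.4°.
Midpoint longitude = -106.5° + (-113.4°)/2 = -106.5° − 56.7° = -163.2°.
(The naïve average (-106.5 + +140.1)/2 = 16.8° is on the wrong side of the globe.)

-163.2°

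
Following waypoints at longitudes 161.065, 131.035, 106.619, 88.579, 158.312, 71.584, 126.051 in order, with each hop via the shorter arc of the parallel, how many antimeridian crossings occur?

0

Leg 1: +161.065° → +131.035°, shortest Δλ = -30.03° (west) — does not cross 180°.
Leg 2: +131.035° → +106.619°, shortest Δλ = -24.416° (west) — does not cross 180°.
Leg 3: +106.619° → +88.579°, shortest Δλ = -18.04° (west) — does not cross 180°.
Leg 4: +88.579° → +158.312°, shortest Δλ = 69.733° (east) — does not cross 180°.
Leg 5: +158.312° → +71.584°, shortest Δλ = -86.728° (west) — does not cross 180°.
Leg 6: +71.584° → +126.051°, shortest Δλ = 54.467° (east) — does not cross 180°.
Total crossings: 0.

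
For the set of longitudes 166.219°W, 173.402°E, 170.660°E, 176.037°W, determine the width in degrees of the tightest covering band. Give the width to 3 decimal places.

Sort the longitudes: -176.037°, -166.219°, +170.660°, +173.402°.
Eastward gaps between consecutive values (wrapping around): 9.818°, 336.879°, 2.742°, 10.561°.
Largest gap = 336.879° ⇒ minimal covering band is its complement: 360° − 336.879° = 23.121°.
Band runs from +170.660° eastward to -166.219°, crossing the antimeridian.

23.121°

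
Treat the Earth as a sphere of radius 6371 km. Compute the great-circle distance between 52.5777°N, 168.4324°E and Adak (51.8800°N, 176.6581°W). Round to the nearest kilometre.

Δλ = -176.6581 − 168.4324 = -345.0905°; wrapped into (−180°, 180°]: 14.9095°.
Δφ = 51.8800 − 52.5777 = -0.6977°.
a = sin²(Δφ/2) + cos φ₁ · cos φ₂ · sin²(Δλ/2) = 0.006352.
c = 2·atan2(√a, √(1−a)) = 0.15956 rad → d = 6371·c ≈ 1016.59 km.

1017 km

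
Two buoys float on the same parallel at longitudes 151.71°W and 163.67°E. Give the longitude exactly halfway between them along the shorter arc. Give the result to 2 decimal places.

174.02°W

Signed shortest Δλ from -151.71° to +163.67° is -44.62°.
Midpoint longitude = -151.71° + (-44.62°)/2 = -151.71° − 22.31° = -174.02°.
(The naïve average (-151.71 + +163.67)/2 = 5.98° is on the wrong side of the globe.)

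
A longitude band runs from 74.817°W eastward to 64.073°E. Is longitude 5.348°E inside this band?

Yes

Band width going east from -74.817° to +64.073°: ((64.073 − -74.817) mod 360) = 138.890°.
Offset of +5.348° east of the west edge: ((5.348 − -74.817) mod 360) = 80.165°.
80.165° ≤ 138.890° ⇒ inside.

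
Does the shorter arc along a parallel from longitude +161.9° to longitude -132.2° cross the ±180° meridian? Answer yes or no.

Naïve |-132.2 − 161.9| = 294.1° > 180°, so the shorter arc goes the other way round — across 180°.
Signed shortest Δλ = ((-132.2 − 161.9 + 180) mod 360) − 180 = 65.9°.
Going east by 65.9° from +161.9° passes through 180° before reaching -132.2°.

Yes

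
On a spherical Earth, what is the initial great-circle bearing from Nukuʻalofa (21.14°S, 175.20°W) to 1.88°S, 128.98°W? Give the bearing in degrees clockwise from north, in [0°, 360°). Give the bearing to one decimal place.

73.1°

Δλ = -128.98 − -175.20 = 46.22°.
θ = atan2( sin Δλ · cos φ₂ , cos φ₁ · sin φ₂ − sin φ₁ · cos φ₂ · cos Δλ )
  = atan2(0.72161, 0.21880) = 73.132° → normalised to [0°, 360°): 73.132°.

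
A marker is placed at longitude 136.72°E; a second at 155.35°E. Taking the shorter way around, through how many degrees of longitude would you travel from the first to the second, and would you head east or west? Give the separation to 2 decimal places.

Raw difference: 155.35 − 136.72 = 18.63°.
Normalise into (−180°, 180°]: 18.63° stays 18.63°.
Positive ⇒ the second point lies to the east; separation 18.63°.

18.63° east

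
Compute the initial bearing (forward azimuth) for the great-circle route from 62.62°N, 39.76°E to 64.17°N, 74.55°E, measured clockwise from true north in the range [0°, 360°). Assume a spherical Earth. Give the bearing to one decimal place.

Δλ = 74.55 − 39.76 = 34.79°.
θ = atan2( sin Δλ · cos φ₂ , cos φ₁ · sin φ₂ − sin φ₁ · cos φ₂ · cos Δλ )
  = atan2(0.24860, 0.09621) = 68.844° → normalised to [0°, 360°): 68.844°.

68.8°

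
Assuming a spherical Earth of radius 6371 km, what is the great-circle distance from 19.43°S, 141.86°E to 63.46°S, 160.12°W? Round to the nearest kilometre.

6518 km

Δλ = -160.12 − 141.86 = -301.98°; wrapped into (−180°, 180°]: 58.02°.
Δφ = -63.46 − -19.43 = -44.03°.
a = sin²(Δφ/2) + cos φ₁ · cos φ₂ · sin²(Δλ/2) = 0.239615.
c = 2·atan2(√a, √(1−a)) = 1.02304 rad → d = 6371·c ≈ 6517.81 km.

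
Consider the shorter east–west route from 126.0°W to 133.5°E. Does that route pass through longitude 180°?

Yes

Naïve |133.5 − -126.0| = 259.5° > 180°, so the shorter arc goes the other way round — across 180°.
Signed shortest Δλ = ((133.5 − -126.0 + 180) mod 360) − 180 = -100.5°.
Going west by 100.5° from -126.0° passes through 180° before reaching +133.5°.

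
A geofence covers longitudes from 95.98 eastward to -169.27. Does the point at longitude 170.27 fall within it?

Yes

Band width going east from +95.98° to -169.27°: ((-169.27 − 95.98) mod 360) = 94.75°.
Offset of +170.27° east of the west edge: ((170.27 − 95.98) mod 360) = 74.29°.
74.29° ≤ 94.75° ⇒ inside.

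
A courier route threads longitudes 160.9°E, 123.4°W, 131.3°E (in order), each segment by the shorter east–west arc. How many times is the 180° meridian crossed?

Leg 1: +160.9° → -123.4°, shortest Δλ = 75.7° (east) — crosses 180°.
Leg 2: -123.4° → +131.3°, shortest Δλ = -105.3° (west) — crosses 180°.
Total crossings: 2.

2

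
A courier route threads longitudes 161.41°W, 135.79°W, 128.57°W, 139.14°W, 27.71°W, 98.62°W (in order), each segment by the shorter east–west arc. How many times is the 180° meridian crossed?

0

Leg 1: -161.41° → -135.79°, shortest Δλ = 25.62° (east) — does not cross 180°.
Leg 2: -135.79° → -128.57°, shortest Δλ = 7.22° (east) — does not cross 180°.
Leg 3: -128.57° → -139.14°, shortest Δλ = -10.57° (west) — does not cross 180°.
Leg 4: -139.14° → -27.71°, shortest Δλ = 111.43° (east) — does not cross 180°.
Leg 5: -27.71° → -98.62°, shortest Δλ = -70.91° (west) — does not cross 180°.
Total crossings: 0.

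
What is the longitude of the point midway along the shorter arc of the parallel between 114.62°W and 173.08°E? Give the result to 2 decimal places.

150.77°W

Signed shortest Δλ from -114.62° to +173.08° is -72.30°.
Midpoint longitude = -114.62° + (-72.30°)/2 = -114.62° − 36.15° = -150.77°.
(The naïve average (-114.62 + +173.08)/2 = 29.23° is on the wrong side of the globe.)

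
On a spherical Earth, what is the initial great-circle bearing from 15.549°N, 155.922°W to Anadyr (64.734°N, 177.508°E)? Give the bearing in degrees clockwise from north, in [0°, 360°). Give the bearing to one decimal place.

346.1°

Δλ = 177.508 − -155.922 = 333.430°; wrapped into (−180°, 180°]: -26.570°.
θ = atan2( sin Δλ · cos φ₂ , cos φ₁ · sin φ₂ − sin φ₁ · cos φ₂ · cos Δλ )
  = atan2(-0.19091, 0.76891) = -13.944° → normalised to [0°, 360°): 346.056°.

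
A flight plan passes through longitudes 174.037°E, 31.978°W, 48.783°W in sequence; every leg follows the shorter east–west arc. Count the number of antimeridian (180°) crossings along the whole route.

Leg 1: +174.037° → -31.978°, shortest Δλ = 153.985° (east) — crosses 180°.
Leg 2: -31.978° → -48.783°, shortest Δλ = -16.805° (west) — does not cross 180°.
Total crossings: 1.

1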